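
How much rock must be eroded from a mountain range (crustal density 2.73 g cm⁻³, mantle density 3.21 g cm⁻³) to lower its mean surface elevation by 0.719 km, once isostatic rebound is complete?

4.81 km

Net drop Δ = e − u = e − e ρ_c/ρ_m = e (ρ_m − ρ_c)/ρ_m.
e = Δ ρ_m/(ρ_m − ρ_c) = 0.719 km × 3.21/0.48 = 4.81 km.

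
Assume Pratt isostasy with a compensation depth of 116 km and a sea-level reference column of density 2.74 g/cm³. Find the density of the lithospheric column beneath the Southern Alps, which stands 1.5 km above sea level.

2.71 g/cm³

Pratt balance: ρ_ref D = ρ (D + h).
ρ = ρ_ref D/(D + h) = 2.74 × 116 km/(116 km + 1.5 km) = 2.71 g/cm³.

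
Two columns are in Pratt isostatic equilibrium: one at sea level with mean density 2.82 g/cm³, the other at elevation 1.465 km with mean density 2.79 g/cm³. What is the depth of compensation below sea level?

136 km

ρ_ref D = ρ (D + h) → D (ρ_ref − ρ) = ρ h.
D = ρ h/(ρ_ref − ρ) = 2.79 × 1.465 km/(2.82 − 2.79) = 136 km.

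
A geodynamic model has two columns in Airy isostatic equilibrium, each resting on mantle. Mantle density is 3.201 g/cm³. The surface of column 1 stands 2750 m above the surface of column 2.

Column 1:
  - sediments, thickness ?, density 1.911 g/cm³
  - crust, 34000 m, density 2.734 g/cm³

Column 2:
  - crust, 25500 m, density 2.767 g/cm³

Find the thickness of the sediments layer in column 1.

3090 m

Take the compensation level at the base of the deeper column (depth z_c below the surface of column 1) and equate Σ ρ_i t_i down to z_c; mantle fills any gap and the z_c terms cancel.
Column 1: x×1.911 + 34000×2.734 + (z_c − 34000 − x)×3.201
Column 2: 2750×0 + 25500×2.767 + (z_c − 2750 − 25500)×3.201
The z_c×3.201 term appears on both sides and cancels. Collect the known terms of each column as K = Σ(ρt)_known − 3.201 × (depth of known layers): K_1 = 92956 − 3.201×34000 = −15878; K_2 = 70558.5 − 3.201×(2750 + 25500) = −19869.75.
Balance: K_1 − x×(3.201 − 1.911) = K_2, so x = (K_1 − K_2)/(3.201 − 1.911) = 3991.75/1.29 = 3090 m.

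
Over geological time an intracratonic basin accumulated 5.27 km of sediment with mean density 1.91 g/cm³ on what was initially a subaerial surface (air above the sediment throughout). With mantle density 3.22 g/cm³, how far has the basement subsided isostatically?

Subaerial load: s = t ρ_sed / ρ_m = 5.27 km × 1.91/3.22 = 3.13 km.

3.13 km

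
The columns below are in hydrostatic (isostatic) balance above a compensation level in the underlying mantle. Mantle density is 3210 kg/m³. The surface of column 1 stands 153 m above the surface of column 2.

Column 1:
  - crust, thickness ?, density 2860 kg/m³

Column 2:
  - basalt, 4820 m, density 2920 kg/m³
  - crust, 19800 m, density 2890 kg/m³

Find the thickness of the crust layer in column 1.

Take the compensation level at the base of the deeper column (depth z_c below the surface of column 1) and equate Σ ρ_i t_i down to z_c; mantle fills any gap and the z_c terms cancel.
Column 1: x×2860 + (z_c − 0 − x)×3210
Column 2: 153×0 + 4820×2920 + 19800×2890 + (z_c − 153 − 24620)×3210
The z_c×3210 term appears on both sides and cancels. Collect the known terms of each column as K = Σ(ρt)_known − 3210 × (depth of known layers): K_1 = 0 − 3210×0 = 0; K_2 = 71296400 − 3210×(153 + 24620) = −8224930.
Balance: K_1 − x×(3210 − 2860) = K_2, so x = (K_1 − K_2)/(3210 − 2860) = 8224930/350 = 23500 m.

23500 m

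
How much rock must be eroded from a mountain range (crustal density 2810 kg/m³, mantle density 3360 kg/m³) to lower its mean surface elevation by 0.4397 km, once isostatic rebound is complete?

2.69 km

Net drop Δ = e − u = e − e ρ_c/ρ_m = e (ρ_m − ρ_c)/ρ_m.
e = Δ ρ_m/(ρ_m − ρ_c) = 0.4397 km × 3360/550 = 2.69 km.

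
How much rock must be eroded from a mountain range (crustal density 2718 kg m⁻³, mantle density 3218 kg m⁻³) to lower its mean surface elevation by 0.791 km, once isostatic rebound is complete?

Net drop Δ = e − u = e − e ρ_c/ρ_m = e (ρ_m − ρ_c)/ρ_m.
e = Δ ρ_m/(ρ_m − ρ_c) = 0.791 km × 3218/500 = 5.09 km.

5.09 km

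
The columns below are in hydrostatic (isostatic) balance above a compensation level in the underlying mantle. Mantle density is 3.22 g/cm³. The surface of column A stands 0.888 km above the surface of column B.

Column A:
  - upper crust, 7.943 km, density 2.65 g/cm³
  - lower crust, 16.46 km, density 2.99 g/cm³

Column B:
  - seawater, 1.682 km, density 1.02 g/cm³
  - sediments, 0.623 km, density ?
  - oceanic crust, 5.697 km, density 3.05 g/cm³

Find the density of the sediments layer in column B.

Take the compensation level at the base of the deeper column (depth z_c below the surface of column A) and equate Σ ρ_i t_i down to z_c; mantle fills any gap and the z_c terms cancel.
Column A: 7.943×2.65 + 16.46×2.99 + (z_c − 24.403)×3.22
Column B: 0.888×0 + 1.682×1.02 + 0.623×ρ + 5.697×3.05 + (z_c − 0.888 − 8.002)×3.22
The z_c×3.22 term appears on both sides and cancels. Collect the known terms of each column as K = Σ(ρt)_known − 3.22 × (depth of known layers): K_A = 70.26435 − 3.22×24.403 = −8.31331; K_B = 19.09149 − 3.22×(0.888 + 8.002) = −9.53431.
Balance: K_A = K_B + 0.623×ρ, so ρ = (K_A − K_B)/0.623 = 1.221/0.623 = 1.96 g/cm³.

1.96 g/cm³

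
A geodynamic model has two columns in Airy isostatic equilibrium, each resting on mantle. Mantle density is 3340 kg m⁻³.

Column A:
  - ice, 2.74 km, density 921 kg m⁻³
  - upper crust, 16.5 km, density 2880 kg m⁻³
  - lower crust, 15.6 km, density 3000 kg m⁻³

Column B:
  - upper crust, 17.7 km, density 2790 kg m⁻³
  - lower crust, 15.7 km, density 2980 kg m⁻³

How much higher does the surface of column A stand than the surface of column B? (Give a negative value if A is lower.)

For any compensation level in the mantle, the mantle terms cancel and isostasy reduces to e = (Σt_A − Σt_B) − (Σ(ρt)_A − Σ(ρt)_B) / ρ_m.
Σt_A = 34.84 km; Σt_B = 33.4 km; Σ(ρt)_A = 96843.54; Σ(ρt)_B = 96169 (in km·kg m⁻³).
e = (34.84 − 33.4) − (96843.54 − 96169) / 3340 = 1.24 km.

1.24 km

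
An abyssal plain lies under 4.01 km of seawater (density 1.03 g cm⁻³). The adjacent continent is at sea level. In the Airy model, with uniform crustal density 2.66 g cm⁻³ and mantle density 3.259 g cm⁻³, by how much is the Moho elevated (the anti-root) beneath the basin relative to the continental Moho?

10.9 km

Isostatic balance requires: replacing crust with seawater at the top is compensated by replacing crust with mantle at the base: d (ρ_c − ρ_w) = a (ρ_m − ρ_c).
a = d (ρ_c − ρ_w)/(ρ_m − ρ_c) = 4.01 km × 1.63/0.599 = 10.9 km.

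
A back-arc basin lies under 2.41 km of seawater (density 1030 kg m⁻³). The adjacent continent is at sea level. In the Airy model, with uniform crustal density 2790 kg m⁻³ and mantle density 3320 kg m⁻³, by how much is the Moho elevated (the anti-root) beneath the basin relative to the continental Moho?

For local isostatic compensation: replacing crust with seawater at the top is compensated by replacing crust with mantle at the base: d (ρ_c − ρ_w) = a (ρ_m − ρ_c).
a = d (ρ_c − ρ_w)/(ρ_m − ρ_c) = 2.41 km × 1760/530 = 8 km.

8 km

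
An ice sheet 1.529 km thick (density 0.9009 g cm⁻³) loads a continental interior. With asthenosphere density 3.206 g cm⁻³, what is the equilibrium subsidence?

By Archimedes' principle applied to the lithosphere: the ice load ρ_ice t is balanced by mantle displaced below, ρ_m s.
s = t ρ_ice / ρ_m = 1.529 km × 0.9009/3.206 = 0.43 km.

0.43 km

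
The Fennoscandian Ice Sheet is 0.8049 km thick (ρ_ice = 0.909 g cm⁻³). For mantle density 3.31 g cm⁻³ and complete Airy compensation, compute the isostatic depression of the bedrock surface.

For local isostatic compensation: the ice load ρ_ice t is balanced by mantle displaced below, ρ_m s.
s = t ρ_ice / ρ_m = 0.8049 km × 0.909/3.31 = 0.221 km.

0.221 km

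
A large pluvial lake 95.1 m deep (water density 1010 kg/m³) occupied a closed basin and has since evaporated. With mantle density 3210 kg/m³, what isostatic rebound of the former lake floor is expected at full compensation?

u = d ρ_w/ρ_m = 95.1 m × 1010/3210 = 29.9 m.

29.9 m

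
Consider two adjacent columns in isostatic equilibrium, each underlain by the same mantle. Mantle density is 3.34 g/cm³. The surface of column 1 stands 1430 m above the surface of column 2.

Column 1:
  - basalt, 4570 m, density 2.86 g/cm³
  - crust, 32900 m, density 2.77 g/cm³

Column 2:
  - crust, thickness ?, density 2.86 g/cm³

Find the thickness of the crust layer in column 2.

33700 m

Take the compensation level at the base of the deeper column (depth z_c below the surface of column 1) and equate Σ ρ_i t_i down to z_c; mantle fills any gap and the z_c terms cancel.
Column 1: 4570×2.86 + 32900×2.77 + (z_c − 37470)×3.34
Column 2: 1430×0 + x×2.86 + (z_c − 1430 − 0 − x)×3.34
The z_c×3.34 term appears on both sides and cancels. Collect the known terms of each column as K = Σ(ρt)_known − 3.34 × (depth of known layers): K_1 = 104203.2 − 3.34×37470 = −20946.6; K_2 = 0 − 3.34×(1430 + 0) = −4776.2.
Balance: K_1 = K_2 − x×(3.34 − 2.86), so x = (K_2 − K_1)/(3.34 − 2.86) = 16170.4/0.48 = 33700 m.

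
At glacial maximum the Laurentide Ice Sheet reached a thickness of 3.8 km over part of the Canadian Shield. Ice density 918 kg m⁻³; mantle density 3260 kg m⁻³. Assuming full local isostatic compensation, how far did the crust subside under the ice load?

1.07 km

Balancing pressure at the compensation depth: the ice load ρ_ice t is balanced by mantle displaced below, ρ_m s.
s = t ρ_ice / ρ_m = 3.8 km × 918/3260 = 1.07 km.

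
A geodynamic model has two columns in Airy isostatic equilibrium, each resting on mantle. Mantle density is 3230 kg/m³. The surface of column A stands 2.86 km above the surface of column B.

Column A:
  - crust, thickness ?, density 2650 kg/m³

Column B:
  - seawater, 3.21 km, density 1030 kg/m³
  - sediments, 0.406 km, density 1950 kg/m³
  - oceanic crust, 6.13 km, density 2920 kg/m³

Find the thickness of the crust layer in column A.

Take the compensation level at the base of the deeper column (depth z_c below the surface of column A) and equate Σ ρ_i t_i down to z_c; mantle fills any gap and the z_c terms cancel.
Column A: x×2650 + (z_c − 0 − x)×3230
Column B: 2.86×0 + 3.21×1030 + 0.406×1950 + 6.13×2920 + (z_c − 2.86 − 9.746)×3230
The z_c×3230 term appears on both sides and cancels. Collect the known terms of each column as K = Σ(ρt)_known − 3230 × (depth of known layers): K_A = 0 − 3230×0 = 0; K_B = 21997.6 − 3230×(2.86 + 9.746) = −18719.78.
Balance: K_A − x×(3230 − 2650) = K_B, so x = (K_A − K_B)/(3230 − 2650) = 18719.8/580 = 32.3 km.

32.3 km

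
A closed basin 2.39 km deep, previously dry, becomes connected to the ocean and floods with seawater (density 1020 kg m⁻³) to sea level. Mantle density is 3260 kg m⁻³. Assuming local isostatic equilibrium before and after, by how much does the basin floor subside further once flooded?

1.09 km

After flooding the water column is d + s deep. Its weight must equal the weight of mantle displaced by the extra subsidence s: (d + s) ρ_w = s ρ_m.
s = d ρ_w / (ρ_m − ρ_w) = 2.39 km × 1020/(3260 − 1020) = 1.09 km.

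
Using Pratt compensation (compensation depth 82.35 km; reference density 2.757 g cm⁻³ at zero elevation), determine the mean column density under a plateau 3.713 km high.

2.64 g cm⁻³

Pratt balance: ρ_ref D = ρ (D + h).
ρ = ρ_ref D/(D + h) = 2.757 × 82.35 km/(82.35 km + 3.713 km) = 2.64 g cm⁻³.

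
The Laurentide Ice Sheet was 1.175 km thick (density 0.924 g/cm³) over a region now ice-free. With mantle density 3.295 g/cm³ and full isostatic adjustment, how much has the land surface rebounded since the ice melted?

0.329 km

Removing the load lets mantle flow back in; uplift u satisfies ρ_ice t = ρ_m u.
u = t ρ_ice/ρ_m = 1.175 km × 0.924/3.295 = 0.329 km.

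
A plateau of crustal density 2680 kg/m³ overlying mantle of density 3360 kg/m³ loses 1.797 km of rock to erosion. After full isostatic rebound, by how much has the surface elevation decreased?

Rebound u = e ρ_c/ρ_m = 1.797 km × 2680/3360 = 1.433 km.
Net surface drop = e − u = 1.797 km − 1.433 km = e (ρ_m − ρ_c)/ρ_m = 0.364 km.

0.364 km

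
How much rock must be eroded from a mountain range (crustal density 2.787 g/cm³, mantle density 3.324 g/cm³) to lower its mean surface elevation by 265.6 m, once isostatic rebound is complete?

Net drop Δ = e − u = e − e ρ_c/ρ_m = e (ρ_m − ρ_c)/ρ_m.
e = Δ ρ_m/(ρ_m − ρ_c) = 265.6 m × 3.324/0.537 = 1640 m.

1640 m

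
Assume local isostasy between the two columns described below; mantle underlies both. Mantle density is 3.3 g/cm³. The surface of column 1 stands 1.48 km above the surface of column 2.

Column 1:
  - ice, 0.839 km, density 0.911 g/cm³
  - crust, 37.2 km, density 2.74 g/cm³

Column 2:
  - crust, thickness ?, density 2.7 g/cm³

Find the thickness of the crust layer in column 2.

29.9 km

Take the compensation level at the base of the deeper column (depth z_c below the surface of column 1) and equate Σ ρ_i t_i down to z_c; mantle fills any gap and the z_c terms cancel.
Column 1: 0.839×0.911 + 37.2×2.74 + (z_c − 38.039)×3.3
Column 2: 1.48×0 + x×2.7 + (z_c − 1.48 − 0 − x)×3.3
The z_c×3.3 term appears on both sides and cancels. Collect the known terms of each column as K = Σ(ρt)_known − 3.3 × (depth of known layers): K_1 = 102.692329 − 3.3×38.039 = −22.836371; K_2 = 0 − 3.3×(1.48 + 0) = −4.884.
Balance: K_1 = K_2 − x×(3.3 − 2.7), so x = (K_2 − K_1)/(3.3 − 2.7) = 17.9524/0.6 = 29.9 km.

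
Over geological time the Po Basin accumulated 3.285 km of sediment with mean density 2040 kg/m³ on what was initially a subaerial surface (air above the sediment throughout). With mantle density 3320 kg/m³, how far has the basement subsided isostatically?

Subaerial load: s = t ρ_sed / ρ_m = 3.285 km × 2040/3320 = 2.02 km.

2.02 km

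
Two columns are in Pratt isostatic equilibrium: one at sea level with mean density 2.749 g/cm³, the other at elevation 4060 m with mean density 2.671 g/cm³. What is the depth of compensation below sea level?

ρ_ref D = ρ (D + h) → D (ρ_ref − ρ) = ρ h.
D = ρ h/(ρ_ref − ρ) = 2.671 × 4060 m/(2.749 − 2.671) = 139000 m.

139000 m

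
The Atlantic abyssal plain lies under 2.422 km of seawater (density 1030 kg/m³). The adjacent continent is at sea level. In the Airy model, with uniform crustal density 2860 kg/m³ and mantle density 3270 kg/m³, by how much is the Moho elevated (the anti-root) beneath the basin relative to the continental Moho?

10.8 km

For local isostatic compensation: replacing crust with seawater at the top is compensated by replacing crust with mantle at the base: d (ρ_c − ρ_w) = a (ρ_m − ρ_c).
a = d (ρ_c − ρ_w)/(ρ_m − ρ_c) = 2.422 km × 1830/410 = 10.8 km.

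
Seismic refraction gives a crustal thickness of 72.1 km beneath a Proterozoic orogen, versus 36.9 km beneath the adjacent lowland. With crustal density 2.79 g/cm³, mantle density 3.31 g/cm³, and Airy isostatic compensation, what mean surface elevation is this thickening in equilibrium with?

Excess crust Δ = 72.1 km − 36.9 km = 35.2 km, split between elevation h and root r with h + r = Δ.
Airy balance ρ_c h = (ρ_m − ρ_c) r gives r = h ρ_c/(ρ_m − ρ_c), so h (1 + ρ_c/(ρ_m − ρ_c)) = Δ, i.e. h = Δ (ρ_m − ρ_c)/ρ_m.
h = 35.2 km × 0.52/3.31 = 5.53 km.

5.53 km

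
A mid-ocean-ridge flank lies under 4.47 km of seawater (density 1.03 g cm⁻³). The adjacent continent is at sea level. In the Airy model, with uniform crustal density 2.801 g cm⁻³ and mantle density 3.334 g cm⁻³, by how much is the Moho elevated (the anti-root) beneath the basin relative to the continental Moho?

For local isostatic compensation: replacing crust with seawater at the top is compensated by replacing crust with mantle at the base: d (ρ_c − ρ_w) = a (ρ_m − ρ_c).
a = d (ρ_c − ρ_w)/(ρ_m − ρ_c) = 4.47 km × 1.771/0.533 = 14.9 km.

14.9 km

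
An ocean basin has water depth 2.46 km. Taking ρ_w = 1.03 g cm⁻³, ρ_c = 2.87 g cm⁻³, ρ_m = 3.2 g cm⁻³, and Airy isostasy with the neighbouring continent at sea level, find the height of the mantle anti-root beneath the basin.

13.7 km

In Airy isostatic equilibrium: replacing crust with seawater at the top is compensated by replacing crust with mantle at the base: d (ρ_c − ρ_w) = a (ρ_m − ρ_c).
a = d (ρ_c − ρ_w)/(ρ_m − ρ_c) = 2.46 km × 1.84/0.33 = 13.7 km.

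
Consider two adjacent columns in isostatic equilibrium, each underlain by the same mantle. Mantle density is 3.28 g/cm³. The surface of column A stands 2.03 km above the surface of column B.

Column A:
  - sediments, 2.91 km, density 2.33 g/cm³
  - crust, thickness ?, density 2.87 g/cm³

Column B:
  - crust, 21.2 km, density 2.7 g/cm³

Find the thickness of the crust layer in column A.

Take the compensation level at the base of the deeper column (depth z_c below the surface of column A) and equate Σ ρ_i t_i down to z_c; mantle fills any gap and the z_c terms cancel.
Column A: 2.91×2.33 + x×2.87 + (z_c − 2.91 − x)×3.28
Column B: 2.03×0 + 21.2×2.7 + (z_c − 2.03 − 21.2)×3.28
The z_c×3.28 term appears on both sides and cancels. Collect the known terms of each column as K = Σ(ρt)_known − 3.28 × (depth of known layers): K_A = 6.7803 − 3.28×2.91 = −2.7645; K_B = 57.24 − 3.28×(2.03 + 21.2) = −18.9544.
Balance: K_A − x×(3.28 − 2.87) = K_B, so x = (K_A − K_B)/(3.28 − 2.87) = 16.1899/0.41 = 39.5 km.

39.5 km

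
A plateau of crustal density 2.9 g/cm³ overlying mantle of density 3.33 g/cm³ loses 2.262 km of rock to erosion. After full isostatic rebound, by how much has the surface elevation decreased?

0.292 km

Rebound u = e ρ_c/ρ_m = 2.262 km × 2.9/3.33 = 1.97 km.
Net surface drop = e − u = 2.262 km − 1.97 km = e (ρ_m − ρ_c)/ρ_m = 0.292 km.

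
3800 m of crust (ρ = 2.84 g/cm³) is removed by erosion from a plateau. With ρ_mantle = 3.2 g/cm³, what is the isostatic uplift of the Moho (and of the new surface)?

3370 m

Unloading: uplift u = e ρ_c/ρ_m = 3800 m × 2.84/3.2 = 3370 m.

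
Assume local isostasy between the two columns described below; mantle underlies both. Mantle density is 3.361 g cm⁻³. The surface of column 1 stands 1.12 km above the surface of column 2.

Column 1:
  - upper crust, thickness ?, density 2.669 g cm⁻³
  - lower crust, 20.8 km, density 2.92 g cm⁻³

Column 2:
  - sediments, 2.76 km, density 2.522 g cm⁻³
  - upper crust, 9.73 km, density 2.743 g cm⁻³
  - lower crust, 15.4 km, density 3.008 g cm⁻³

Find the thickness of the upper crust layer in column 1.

Take the compensation level at the base of the deeper column (depth z_c below the surface of column 1) and equate Σ ρ_i t_i down to z_c; mantle fills any gap and the z_c terms cancel.
Column 1: x×2.669 + 20.8×2.92 + (z_c − 20.8 − x)×3.361
Column 2: 1.12×0 + 2.76×2.522 + 9.73×2.743 + 15.4×3.008 + (z_c − 1.12 − 27.89)×3.361
The z_c×3.361 term appears on both sides and cancels. Collect the known terms of each column as K = Σ(ρt)_known − 3.361 × (depth of known layers): K_1 = 60.736 − 3.361×20.8 = −9.1728; K_2 = 79.97331 − 3.361×(1.12 + 27.89) = −17.5293.
Balance: K_1 − x×(3.361 − 2.669) = K_2, so x = (K_1 − K_2)/(3.361 − 2.669) = 8.3565/0.692 = 12.1 km.

12.1 km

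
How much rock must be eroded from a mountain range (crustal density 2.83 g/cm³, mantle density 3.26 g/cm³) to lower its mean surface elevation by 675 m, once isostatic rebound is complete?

Net drop Δ = e − u = e − e ρ_c/ρ_m = e (ρ_m − ρ_c)/ρ_m.
e = Δ ρ_m/(ρ_m − ρ_c) = 675 m × 3.26/0.43 = 5120 m.

5120 m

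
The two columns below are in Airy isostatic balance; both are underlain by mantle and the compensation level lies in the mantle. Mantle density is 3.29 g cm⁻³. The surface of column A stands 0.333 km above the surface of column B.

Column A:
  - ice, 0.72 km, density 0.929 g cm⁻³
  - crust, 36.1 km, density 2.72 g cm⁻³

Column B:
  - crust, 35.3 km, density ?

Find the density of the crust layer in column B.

Take the compensation level at the base of the deeper column (depth z_c below the surface of column A) and equate Σ ρ_i t_i down to z_c; mantle fills any gap and the z_c terms cancel.
Column A: 0.72×0.929 + 36.1×2.72 + (z_c − 36.82)×3.29
Column B: 0.333×0 + 35.3×ρ + (z_c − 0.333 − 35.3)×3.29
The z_c×3.29 term appears on both sides and cancels. Collect the known terms of each column as K = Σ(ρt)_known − 3.29 × (depth of known layers): K_A = 98.86088 − 3.29×36.82 = −22.27692; K_B = 0 − 3.29×(0.333 + 35.3) = −117.23257.
Balance: K_A = K_B + 35.3×ρ, so ρ = (K_A − K_B)/35.3 = 94.9556/35.3 = 2.69 g cm⁻³.

2.69 g cm⁻³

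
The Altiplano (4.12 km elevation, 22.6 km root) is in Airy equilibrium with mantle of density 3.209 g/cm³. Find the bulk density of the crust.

ρ_c h = (ρ_m − ρ_c) r → ρ_c (h + r) = ρ_m r → ρ_c = ρ_m r / (h + r).
ρ_c = 3.209 × 22.6 km / (4.12 km + 22.6 km) = 2.71 g/cm³.

2.71 g/cm³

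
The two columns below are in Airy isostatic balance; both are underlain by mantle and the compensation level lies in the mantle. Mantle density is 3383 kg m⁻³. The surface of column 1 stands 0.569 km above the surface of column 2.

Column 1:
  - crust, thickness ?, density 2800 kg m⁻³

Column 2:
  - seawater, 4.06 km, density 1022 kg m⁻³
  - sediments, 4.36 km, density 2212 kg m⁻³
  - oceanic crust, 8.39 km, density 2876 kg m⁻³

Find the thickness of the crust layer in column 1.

35.8 km

Take the compensation level at the base of the deeper column (depth z_c below the surface of column 1) and equate Σ ρ_i t_i down to z_c; mantle fills any gap and the z_c terms cancel.
Column 1: x×2800 + (z_c − 0 − x)×3383
Column 2: 0.569×0 + 4.06×1022 + 4.36×2212 + 8.39×2876 + (z_c − 0.569 − 16.81)×3383
The z_c×3383 term appears on both sides and cancels. Collect the known terms of each column as K = Σ(ρt)_known − 3383 × (depth of known layers): K_1 = 0 − 3383×0 = 0; K_2 = 37923.28 − 3383×(0.569 + 16.81) = −20869.877.
Balance: K_1 − x×(3383 − 2800) = K_2, so x = (K_1 − K_2)/(3383 − 2800) = 20869.9/583 = 35.8 km.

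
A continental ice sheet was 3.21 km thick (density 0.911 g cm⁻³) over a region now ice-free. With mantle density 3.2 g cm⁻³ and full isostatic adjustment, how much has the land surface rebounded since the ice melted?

Removing the load lets mantle flow back in; uplift u satisfies ρ_ice t = ρ_m u.
u = t ρ_ice/ρ_m = 3.21 km × 0.911/3.2 = 0.914 km.

0.914 km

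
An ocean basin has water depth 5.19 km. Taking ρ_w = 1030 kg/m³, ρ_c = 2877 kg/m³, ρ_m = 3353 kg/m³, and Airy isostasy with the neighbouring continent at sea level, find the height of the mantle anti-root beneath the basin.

For local isostatic compensation: replacing crust with seawater at the top is compensated by replacing crust with mantle at the base: d (ρ_c − ρ_w) = a (ρ_m − ρ_c).
a = d (ρ_c − ρ_w)/(ρ_m − ρ_c) = 5.19 km × 1847/476 = 20.1 km.

20.1 km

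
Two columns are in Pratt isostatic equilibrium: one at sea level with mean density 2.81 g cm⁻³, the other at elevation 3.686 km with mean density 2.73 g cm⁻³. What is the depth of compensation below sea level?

126 km

ρ_ref D = ρ (D + h) → D (ρ_ref − ρ) = ρ h.
D = ρ h/(ρ_ref − ρ) = 2.73 × 3.686 km/(2.81 − 2.73) = 126 km.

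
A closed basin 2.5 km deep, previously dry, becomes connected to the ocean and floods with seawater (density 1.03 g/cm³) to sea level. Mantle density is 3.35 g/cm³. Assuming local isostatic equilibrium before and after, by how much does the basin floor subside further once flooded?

1.11 km

After flooding the water column is d + s deep. Its weight must equal the weight of mantle displaced by the extra subsidence s: (d + s) ρ_w = s ρ_m.
s = d ρ_w / (ρ_m − ρ_w) = 2.5 km × 1.03/(3.35 − 1.03) = 1.11 km.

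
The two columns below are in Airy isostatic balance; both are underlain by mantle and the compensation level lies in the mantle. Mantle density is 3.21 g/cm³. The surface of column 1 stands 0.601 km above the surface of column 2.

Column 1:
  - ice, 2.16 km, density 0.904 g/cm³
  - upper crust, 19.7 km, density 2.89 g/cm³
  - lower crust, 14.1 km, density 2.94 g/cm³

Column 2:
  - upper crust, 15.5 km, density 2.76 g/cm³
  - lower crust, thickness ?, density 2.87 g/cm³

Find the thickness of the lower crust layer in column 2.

18.2 km

Take the compensation level at the base of the deeper column (depth z_c below the surface of column 1) and equate Σ ρ_i t_i down to z_c; mantle fills any gap and the z_c terms cancel.
Column 1: 2.16×0.904 + 19.7×2.89 + 14.1×2.94 + (z_c − 35.96)×3.21
Column 2: 0.601×0 + 15.5×2.76 + x×2.87 + (z_c − 0.601 − 15.5 − x)×3.21
The z_c×3.21 term appears on both sides and cancels. Collect the known terms of each column as K = Σ(ρt)_known − 3.21 × (depth of known layers): K_1 = 100.33964 − 3.21×35.96 = −15.09196; K_2 = 42.78 − 3.21×(0.601 + 15.5) = −8.90421.
Balance: K_1 = K_2 − x×(3.21 − 2.87), so x = (K_2 − K_1)/(3.21 − 2.87) = 6.18775/0.34 = 18.2 km.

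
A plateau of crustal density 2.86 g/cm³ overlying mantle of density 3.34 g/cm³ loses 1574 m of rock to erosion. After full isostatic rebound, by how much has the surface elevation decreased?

Rebound u = e ρ_c/ρ_m = 1574 m × 2.86/3.34 = 1348 m.
Net surface drop = e − u = 1574 m − 1348 m = e (ρ_m − ρ_c)/ρ_m = 226 m.

226 m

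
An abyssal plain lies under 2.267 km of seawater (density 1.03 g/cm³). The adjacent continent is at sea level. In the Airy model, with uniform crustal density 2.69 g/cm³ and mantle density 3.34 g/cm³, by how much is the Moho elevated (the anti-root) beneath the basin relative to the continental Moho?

5.79 km

By Archimedes' principle applied to the lithosphere: replacing crust with seawater at the top is compensated by replacing crust with mantle at the base: d (ρ_c − ρ_w) = a (ρ_m − ρ_c).
a = d (ρ_c − ρ_w)/(ρ_m − ρ_c) = 2.267 km × 1.66/0.65 = 5.79 km.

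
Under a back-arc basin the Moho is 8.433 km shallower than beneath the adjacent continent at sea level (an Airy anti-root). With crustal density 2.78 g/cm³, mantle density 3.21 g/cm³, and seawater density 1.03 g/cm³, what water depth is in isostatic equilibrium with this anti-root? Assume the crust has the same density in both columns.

2.07 km

Replacing a thickness d of crust by seawater at the top must be balanced by replacing crust with mantle at the base: d (ρ_c − ρ_w) = a (ρ_m − ρ_c).
d = a (ρ_m − ρ_c)/(ρ_c − ρ_w) = 8.433 km × 0.43/1.75 = 2.07 km.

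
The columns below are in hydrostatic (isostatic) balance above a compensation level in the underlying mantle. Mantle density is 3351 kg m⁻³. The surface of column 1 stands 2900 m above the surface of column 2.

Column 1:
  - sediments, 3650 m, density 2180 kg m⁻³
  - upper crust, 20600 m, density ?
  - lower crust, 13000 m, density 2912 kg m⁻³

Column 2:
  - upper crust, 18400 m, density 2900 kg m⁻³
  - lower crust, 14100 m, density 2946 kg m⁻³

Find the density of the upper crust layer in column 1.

2680 kg m⁻³

Take the compensation level at the base of the deeper column (depth z_c below the surface of column 1) and equate Σ ρ_i t_i down to z_c; mantle fills any gap and the z_c terms cancel.
Column 1: 3650×2180 + 20600×ρ + 13000×2912 + (z_c − 37250)×3351
Column 2: 2900×0 + 18400×2900 + 14100×2946 + (z_c − 2900 − 32500)×3351
The z_c×3351 term appears on both sides and cancels. Collect the known terms of each column as K = Σ(ρt)_known − 3351 × (depth of known layers): K_1 = 45813000 − 3351×37250 = −79011750; K_2 = 94898600 − 3351×(2900 + 32500) = −23726800.
Balance: K_1 + 20600×ρ = K_2, so ρ = (K_2 − K_1)/20600 = 55285000/20600 = 2680 kg m⁻³.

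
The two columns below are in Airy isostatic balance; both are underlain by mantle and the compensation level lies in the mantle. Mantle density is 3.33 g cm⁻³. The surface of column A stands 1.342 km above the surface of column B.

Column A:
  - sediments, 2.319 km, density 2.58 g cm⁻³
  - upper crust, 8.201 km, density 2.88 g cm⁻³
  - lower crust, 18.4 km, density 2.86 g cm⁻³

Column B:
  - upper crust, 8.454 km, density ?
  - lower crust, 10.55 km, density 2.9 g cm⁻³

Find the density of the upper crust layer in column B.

2.73 g cm⁻³

Take the compensation level at the base of the deeper column (depth z_c below the surface of column A) and equate Σ ρ_i t_i down to z_c; mantle fills any gap and the z_c terms cancel.
Column A: 2.319×2.58 + 8.201×2.88 + 18.4×2.86 + (z_c − 28.92)×3.33
Column B: 1.342×0 + 8.454×ρ + 10.55×2.9 + (z_c − 1.342 − 19.004)×3.33
The z_c×3.33 term appears on both sides and cancels. Collect the known terms of each column as K = Σ(ρt)_known − 3.33 × (depth of known layers): K_A = 82.2259 − 3.33×28.92 = −14.0777; K_B = 30.595 − 3.33×(1.342 + 19.004) = −37.15718.
Balance: K_A = K_B + 8.454×ρ, so ρ = (K_A − K_B)/8.454 = 23.0795/8.454 = 2.73 g cm⁻³.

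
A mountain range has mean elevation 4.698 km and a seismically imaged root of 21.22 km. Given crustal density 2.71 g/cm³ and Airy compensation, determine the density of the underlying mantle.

3.31 g/cm³

Airy balance: ρ_c h = (ρ_m − ρ_c) r → ρ_m = ρ_c (1 + h/r).
ρ_m = 2.71 × (1 + 4.698 km/21.22 km) = 3.31 g/cm³.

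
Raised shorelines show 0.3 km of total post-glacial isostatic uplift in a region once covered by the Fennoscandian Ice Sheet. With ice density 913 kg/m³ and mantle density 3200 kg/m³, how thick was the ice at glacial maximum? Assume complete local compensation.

u = t ρ_ice/ρ_m → t = u ρ_m/ρ_ice = 0.3 km × 3200/913 = 1.05 km.

1.05 km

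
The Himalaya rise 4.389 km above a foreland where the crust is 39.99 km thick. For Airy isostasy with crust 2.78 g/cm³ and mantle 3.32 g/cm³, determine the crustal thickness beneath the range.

67 km

Root depth r = h ρ_c / (ρ_m − ρ_c) = 4.389 km × 2.78 / 0.54 = 22.6 km.
Total thickness = T + h + r = 39.99 km + 4.389 km + 22.6 km = 67 km.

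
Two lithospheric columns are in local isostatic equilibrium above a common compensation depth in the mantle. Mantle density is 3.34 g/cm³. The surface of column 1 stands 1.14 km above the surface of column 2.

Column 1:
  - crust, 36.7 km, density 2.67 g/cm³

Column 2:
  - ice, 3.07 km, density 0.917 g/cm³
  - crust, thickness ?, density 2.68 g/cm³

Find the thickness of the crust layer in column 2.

20.2 km

Take the compensation level at the base of the deeper column (depth z_c below the surface of column 1) and equate Σ ρ_i t_i down to z_c; mantle fills any gap and the z_c terms cancel.
Column 1: 36.7×2.67 + (z_c − 36.7)×3.34
Column 2: 1.14×0 + 3.07×0.917 + x×2.68 + (z_c − 1.14 − 3.07 − x)×3.34
The z_c×3.34 term appears on both sides and cancels. Collect the known terms of each column as K = Σ(ρt)_known − 3.34 × (depth of known layers): K_1 = 97.989 − 3.34×36.7 = −24.589; K_2 = 2.81519 − 3.34×(1.14 + 3.07) = −11.24621.
Balance: K_1 = K_2 − x×(3.34 − 2.68), so x = (K_2 − K_1)/(3.34 − 2.68) = 13.3428/0.66 = 20.2 km.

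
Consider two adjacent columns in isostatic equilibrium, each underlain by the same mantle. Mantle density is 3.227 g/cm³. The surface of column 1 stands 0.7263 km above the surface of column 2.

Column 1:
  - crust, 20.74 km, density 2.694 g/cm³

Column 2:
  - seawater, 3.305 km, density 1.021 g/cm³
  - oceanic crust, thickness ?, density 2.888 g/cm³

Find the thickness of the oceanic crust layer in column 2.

4.19 km

Take the compensation level at the base of the deeper column (depth z_c below the surface of column 1) and equate Σ ρ_i t_i down to z_c; mantle fills any gap and the z_c terms cancel.
Column 1: 20.74×2.694 + (z_c − 20.74)×3.227
Column 2: 0.7263×0 + 3.305×1.021 + x×2.888 + (z_c − 0.7263 − 3.305 − x)×3.227
The z_c×3.227 term appears on both sides and cancels. Collect the known terms of each column as K = Σ(ρt)_known − 3.227 × (depth of known layers): K_1 = 55.87356 − 3.227×20.74 = −11.05442; K_2 = 3.374405 − 3.227×(0.7263 + 3.305) = −9.6346001.
Balance: K_1 = K_2 − x×(3.227 − 2.888), so x = (K_2 − K_1)/(3.227 − 2.888) = 1.41982/0.339 = 4.19 km.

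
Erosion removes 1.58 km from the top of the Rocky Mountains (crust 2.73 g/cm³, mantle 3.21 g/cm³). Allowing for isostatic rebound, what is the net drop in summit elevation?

0.236 km

Rebound u = e ρ_c/ρ_m = 1.58 km × 2.73/3.21 = 1.344 km.
Net surface drop = e − u = 1.58 km − 1.344 km = e (ρ_m − ρ_c)/ρ_m = 0.236 km.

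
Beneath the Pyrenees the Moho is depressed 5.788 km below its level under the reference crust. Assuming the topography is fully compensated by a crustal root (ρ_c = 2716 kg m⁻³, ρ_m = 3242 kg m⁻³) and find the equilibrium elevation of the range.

1.12 km

Isostatic balance requires: ρ_c h = (ρ_m − ρ_c) r.
h = r (ρ_m − ρ_c) / ρ_c = 5.788 km × (3242 − 2716) / 2716 = 1.12 km.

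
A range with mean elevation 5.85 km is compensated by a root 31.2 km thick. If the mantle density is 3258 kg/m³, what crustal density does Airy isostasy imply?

2740 kg/m³

ρ_c h = (ρ_m − ρ_c) r → ρ_c (h + r) = ρ_m r → ρ_c = ρ_m r / (h + r).
ρ_c = 3258 × 31.2 km / (5.85 km + 31.2 km) = 2740 kg/m³.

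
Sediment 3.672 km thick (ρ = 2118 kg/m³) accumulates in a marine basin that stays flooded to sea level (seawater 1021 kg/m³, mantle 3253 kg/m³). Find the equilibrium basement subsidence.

Submarine loading: the sediment displaces seawater, and the subsidence is in turn flooded, so s (ρ_m − ρ_w) = t (ρ_sed − ρ_w).
s = 3.672 km × (2118 − 1021) / (3253 − 1021) = 1.8 km.

1.8 km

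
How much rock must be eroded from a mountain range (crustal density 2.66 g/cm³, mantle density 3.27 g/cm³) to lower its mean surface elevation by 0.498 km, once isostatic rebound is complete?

Net drop Δ = e − u = e − e ρ_c/ρ_m = e (ρ_m − ρ_c)/ρ_m.
e = Δ ρ_m/(ρ_m − ρ_c) = 0.498 km × 3.27/0.61 = 2.67 km.

2.67 km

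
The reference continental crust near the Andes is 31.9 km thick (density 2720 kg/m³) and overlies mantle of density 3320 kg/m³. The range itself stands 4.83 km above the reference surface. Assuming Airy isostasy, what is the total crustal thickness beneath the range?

Root depth r = h ρ_c / (ρ_m − ρ_c) = 4.83 km × 2720 / 600 = 21.9 km.
Total thickness = T + h + r = 31.9 km + 4.83 km + 21.9 km = 58.6 km.

58.6 km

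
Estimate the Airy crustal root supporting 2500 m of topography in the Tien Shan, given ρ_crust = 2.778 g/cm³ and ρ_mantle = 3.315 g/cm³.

12900 m

Equating mass per unit area of the two columns: the weight of the topography is balanced by the buoyancy of the root, ρ_c h = (ρ_m − ρ_c) r.
r = h · ρ_c / (ρ_m − ρ_c) = 2500 m × 2.778 / (3.315 − 2.778) = 12900 m.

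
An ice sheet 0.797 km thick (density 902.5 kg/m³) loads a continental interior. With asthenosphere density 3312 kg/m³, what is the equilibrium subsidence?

Balancing pressure at the compensation depth: the ice load ρ_ice t is balanced by mantle displaced below, ρ_m s.
s = t ρ_ice / ρ_m = 0.797 km × 902.5/3312 = 0.217 km.

0.217 km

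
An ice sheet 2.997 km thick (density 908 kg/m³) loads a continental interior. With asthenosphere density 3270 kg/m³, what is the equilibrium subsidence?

Equating mass per unit area of the two columns: the ice load ρ_ice t is balanced by mantle displaced below, ρ_m s.
s = t ρ_ice / ρ_m = 2.997 km × 908/3270 = 0.832 km.

0.832 km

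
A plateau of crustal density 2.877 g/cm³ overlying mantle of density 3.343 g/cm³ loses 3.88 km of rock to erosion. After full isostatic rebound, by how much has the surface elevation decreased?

Rebound u = e ρ_c/ρ_m = 3.88 km × 2.877/3.343 = 3.339 km.
Net surface drop = e − u = 3.88 km − 3.339 km = e (ρ_m − ρ_c)/ρ_m = 0.541 km.

0.541 km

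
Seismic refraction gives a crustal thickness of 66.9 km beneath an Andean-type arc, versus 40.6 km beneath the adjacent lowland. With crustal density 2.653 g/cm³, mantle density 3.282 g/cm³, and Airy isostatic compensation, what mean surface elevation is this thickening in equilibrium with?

Excess crust Δ = 66.9 km − 40.6 km = 26.3 km, split between elevation h and root r with h + r = Δ.
Airy balance ρ_c h = (ρ_m − ρ_c) r gives r = h ρ_c/(ρ_m − ρ_c), so h (1 + ρ_c/(ρ_m − ρ_c)) = Δ, i.e. h = Δ (ρ_m − ρ_c)/ρ_m.
h = 26.3 km × 0.629/3.282 = 5.04 km.

5.04 km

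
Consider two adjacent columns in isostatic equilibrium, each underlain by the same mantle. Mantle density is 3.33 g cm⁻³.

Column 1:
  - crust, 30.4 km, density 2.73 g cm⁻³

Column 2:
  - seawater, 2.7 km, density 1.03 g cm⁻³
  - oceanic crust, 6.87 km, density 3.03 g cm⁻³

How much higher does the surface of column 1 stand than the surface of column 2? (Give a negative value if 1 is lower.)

For any compensation level in the mantle, the mantle terms cancel and isostasy reduces to e = (Σt_1 − Σt_2) − (Σ(ρt)_1 − Σ(ρt)_2) / ρ_m.
Σt_1 = 30.4 km; Σt_2 = 9.57 km; Σ(ρt)_1 = 82.992; Σ(ρt)_2 = 23.5971 (in km·g cm⁻³).
e = (30.4 − 9.57) − (82.992 − 23.5971) / 3.33 = 2.99 km.

2.99 km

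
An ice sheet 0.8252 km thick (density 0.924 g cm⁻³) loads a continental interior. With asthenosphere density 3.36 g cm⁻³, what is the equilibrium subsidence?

0.227 km

In Airy isostatic equilibrium: the ice load ρ_ice t is balanced by mantle displaced below, ρ_m s.
s = t ρ_ice / ρ_m = 0.8252 km × 0.924/3.36 = 0.227 km.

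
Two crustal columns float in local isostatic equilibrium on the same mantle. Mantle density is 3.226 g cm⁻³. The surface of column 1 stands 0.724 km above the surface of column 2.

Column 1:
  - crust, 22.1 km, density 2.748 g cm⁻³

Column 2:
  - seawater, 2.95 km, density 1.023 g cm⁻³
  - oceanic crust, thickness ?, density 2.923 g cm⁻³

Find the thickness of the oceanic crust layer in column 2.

Take the compensation level at the base of the deeper column (depth z_c below the surface of column 1) and equate Σ ρ_i t_i down to z_c; mantle fills any gap and the z_c terms cancel.
Column 1: 22.1×2.748 + (z_c − 22.1)×3.226
Column 2: 0.724×0 + 2.95×1.023 + x×2.923 + (z_c − 0.724 − 2.95 − x)×3.226
The z_c×3.226 term appears on both sides and cancels. Collect the known terms of each column as K = Σ(ρt)_known − 3.226 × (depth of known layers): K_1 = 60.7308 − 3.226×22.1 = −10.5638; K_2 = 3.01785 − 3.226×(0.724 + 2.95) = −8.834474.
Balance: K_1 = K_2 − x×(3.226 − 2.923), so x = (K_2 − K_1)/(3.226 − 2.923) = 1.72933/0.303 = 5.71 km.

5.71 km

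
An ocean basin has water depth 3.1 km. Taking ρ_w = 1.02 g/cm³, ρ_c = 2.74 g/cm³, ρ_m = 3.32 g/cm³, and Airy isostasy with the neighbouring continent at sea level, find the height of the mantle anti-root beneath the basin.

Equating mass per unit area of the two columns: replacing crust with seawater at the top is compensated by replacing crust with mantle at the base: d (ρ_c − ρ_w) = a (ρ_m − ρ_c).
a = d (ρ_c − ρ_w)/(ρ_m − ρ_c) = 3.1 km × 1.72/0.58 = 9.19 km.

9.19 km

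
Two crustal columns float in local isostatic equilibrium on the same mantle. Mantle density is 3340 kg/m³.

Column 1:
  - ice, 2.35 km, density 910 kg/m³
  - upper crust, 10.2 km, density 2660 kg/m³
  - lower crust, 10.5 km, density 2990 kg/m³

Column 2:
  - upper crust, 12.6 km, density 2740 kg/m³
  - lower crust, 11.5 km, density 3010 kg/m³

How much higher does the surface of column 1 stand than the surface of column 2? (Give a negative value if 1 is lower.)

For any compensation level in the mantle, the mantle terms cancel and isostasy reduces to e = (Σt_1 − Σt_2) − (Σ(ρt)_1 − Σ(ρt)_2) / ρ_m.
Σt_1 = 23.05 km; Σt_2 = 24.1 km; Σ(ρt)_1 = 60665.5; Σ(ρt)_2 = 69139 (in km·kg/m³).
e = (23.05 − 24.1) − (60665.5 − 69139) / 3340 = 1.49 km.

1.49 km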